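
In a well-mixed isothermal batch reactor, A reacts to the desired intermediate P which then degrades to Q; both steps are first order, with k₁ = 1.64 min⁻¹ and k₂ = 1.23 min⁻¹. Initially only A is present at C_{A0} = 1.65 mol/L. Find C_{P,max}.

At the optimum, C_{P,max}/C_{A0} = (k₁/k₂)^[k₂/(k₂−k₁)].
= (1.64/1.23)^(1.23/(1.23−1.64)) = (1.333)^(-3.000) = 0.4219.
C_{P,max} = 0.4219×1.65 = 0.696 mol/L.

0.696 mol/L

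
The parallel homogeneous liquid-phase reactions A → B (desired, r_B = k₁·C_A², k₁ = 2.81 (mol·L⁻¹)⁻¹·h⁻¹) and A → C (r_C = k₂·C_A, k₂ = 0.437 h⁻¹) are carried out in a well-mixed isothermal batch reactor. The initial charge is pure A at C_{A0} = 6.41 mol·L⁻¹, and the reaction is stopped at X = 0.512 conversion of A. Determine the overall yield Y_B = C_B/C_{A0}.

0.495

C_A = C_{A0}(1−X) = 3.128 mol·L⁻¹.
Along a PFR/batch, dC_C/dC_A = −r_C/(r_B+r_C) = −k₂/(k₂+k₁·C_A).
Integrating from C_{A0} to C_A: C_C = (0.437/2.81)·ln[(0.437+2.81·6.41)/(0.437+2.81·3.13)] = 0.1555·ln(18.45/9.227) = 0.1078 mol·L⁻¹.
Then C_B = (C_{A0}−C_A) − C_C = 3.282 − 0.1078 = 3.174 mol·L⁻¹.
Y_B = C_B/C_{A0} = 3.174/6.41 = 0.495.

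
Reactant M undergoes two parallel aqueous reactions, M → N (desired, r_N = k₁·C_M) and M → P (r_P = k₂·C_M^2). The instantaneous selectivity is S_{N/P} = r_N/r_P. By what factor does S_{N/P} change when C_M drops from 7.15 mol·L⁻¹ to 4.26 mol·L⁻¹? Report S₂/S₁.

1.68

S_{N/P} = (k₁/k₂)·C_M⁻¹, so S₂/S₁ = (C_{M,2}/C_{M,1})⁻¹.
= 7.15/4.26 = 1.68.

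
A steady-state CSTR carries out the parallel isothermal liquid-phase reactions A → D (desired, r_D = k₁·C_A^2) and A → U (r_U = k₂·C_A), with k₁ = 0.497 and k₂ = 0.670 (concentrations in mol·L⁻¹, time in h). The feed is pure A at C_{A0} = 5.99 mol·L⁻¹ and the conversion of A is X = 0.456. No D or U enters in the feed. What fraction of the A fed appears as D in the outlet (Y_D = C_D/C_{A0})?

Exit C_A = C_{A0}(1−X) = 5.99×0.544 = 3.259 mol·L⁻¹.
Rates in a CSTR are evaluated at the outlet concentration: r_D = 0.497×3.259^2 = 5.277, r_U = 0.670×3.259 = 2.183.
Fraction of consumed A going to D: r_D/(r_D+r_U) = 0.7074.
C_D = 0.7074·C_{A0}·X = 0.7074×5.99×0.456 = 1.93 mol·L⁻¹; Y_D = C_D/C_{A0} = 0.323.

0.323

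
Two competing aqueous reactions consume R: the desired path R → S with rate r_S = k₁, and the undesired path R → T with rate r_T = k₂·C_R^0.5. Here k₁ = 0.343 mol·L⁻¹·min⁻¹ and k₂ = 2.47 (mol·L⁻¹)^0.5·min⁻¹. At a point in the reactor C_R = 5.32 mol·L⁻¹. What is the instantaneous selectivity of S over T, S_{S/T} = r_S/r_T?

0.0602

S_{S/T} = r_S/r_T = (k₁)/(k₂·C_R^0.5) = (k₁/k₂)·C_R^-0.5.
= (0.343) / (2.47×5.320^0.5) = 0.3430/5.697 = 0.0602.
The undesired path is higher order in R, so low C_R (CSTR or dilute feed) favours S.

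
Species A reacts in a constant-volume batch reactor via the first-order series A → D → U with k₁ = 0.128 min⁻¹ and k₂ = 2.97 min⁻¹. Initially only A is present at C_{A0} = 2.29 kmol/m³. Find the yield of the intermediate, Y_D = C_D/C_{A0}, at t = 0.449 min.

0.0307

The intermediate concentration in a first-order A→B→C sequence is C_D = k₁C_{A0}(e^(−k₁t) − e^(−k₂t))/(k₂−k₁).
e^(−k₁t) = e^(−0.128×0.449) = e^(−0.05747) = 0.9441; e^(−k₂t) = e^(−1.334) = 0.2635.
C_D = 0.128×2.29/(2.97−0.128) × (0.9441−0.2635) = 0.1031×0.6806 = 0.07020 kmol/m³.
Y_D = C_D/C_{A0} = 0.07020/2.29 = 0.0307.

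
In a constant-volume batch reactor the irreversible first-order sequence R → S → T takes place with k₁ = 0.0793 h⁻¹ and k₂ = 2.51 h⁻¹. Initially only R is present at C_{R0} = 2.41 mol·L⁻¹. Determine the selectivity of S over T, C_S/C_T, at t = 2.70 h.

0.158

The intermediate concentration in a first-order A→B→C sequence is C_S = k₁C_{R0}(e^(−k₁t) − e^(−k₂t))/(k₂−k₁).
e^(−k₁t) = e^(−0.0793×2.70) = e^(−0.2141) = 0.8073; e^(−k₂t) = e^(−6.777) = 0.001140.
C_S = 0.0793×2.41/(2.51−0.0793) × (0.8073−0.001140) = 0.07862×0.8061 = 0.06338 mol·L⁻¹.
C_R = C_{R0}e^(−k₁t) = 1.945 mol·L⁻¹, so C_T = C_{R0}−C_R−C_S = 0.4011 mol·L⁻¹; C_S/C_T = 0.158.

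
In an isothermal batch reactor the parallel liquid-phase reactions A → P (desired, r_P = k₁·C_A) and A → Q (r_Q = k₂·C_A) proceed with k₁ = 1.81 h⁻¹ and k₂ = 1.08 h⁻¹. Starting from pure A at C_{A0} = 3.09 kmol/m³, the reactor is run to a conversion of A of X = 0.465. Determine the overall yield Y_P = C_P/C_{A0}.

0.291

C_A = C_{A0}(1−X) = 1.653 kmol/m³.
Both paths are first order in A, so the instantaneous fraction to P is constant: dC_P/d(−C_A) = k₁/(k₁+k₂) = 0.6263.
C_P = 0.6263·(C_{A0}−C_A) = 0.6263×1.437 = 0.900 kmol/m³.
Y_P = C_P/C_{A0} = 0.8999/3.09 = 0.291.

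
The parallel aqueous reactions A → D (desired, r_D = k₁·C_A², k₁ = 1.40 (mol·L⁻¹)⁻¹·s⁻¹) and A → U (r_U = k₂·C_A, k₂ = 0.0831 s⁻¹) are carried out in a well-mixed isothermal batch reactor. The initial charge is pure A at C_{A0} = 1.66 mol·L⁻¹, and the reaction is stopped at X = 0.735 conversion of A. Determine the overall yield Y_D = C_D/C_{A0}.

0.691

C_A = C_{A0}(1−X) = 0.4399 mol·L⁻¹.
Along a PFR/batch, dC_U/dC_A = −r_U/(r_D+r_U) = −k₂/(k₂+k₁·C_A).
Integrating from C_{A0} to C_A: C_U = (0.0831/1.40)·ln[(0.0831+1.40·1.66)/(0.0831+1.40·0.440)] = 0.05936·ln(2.407/0.6990) = 0.07340 mol·L⁻¹.
Then C_D = (C_{A0}−C_A) − C_U = 1.220 − 0.07340 = 1.147 mol·L⁻¹.
Y_D = C_D/C_{A0} = 1.147/1.66 = 0.691.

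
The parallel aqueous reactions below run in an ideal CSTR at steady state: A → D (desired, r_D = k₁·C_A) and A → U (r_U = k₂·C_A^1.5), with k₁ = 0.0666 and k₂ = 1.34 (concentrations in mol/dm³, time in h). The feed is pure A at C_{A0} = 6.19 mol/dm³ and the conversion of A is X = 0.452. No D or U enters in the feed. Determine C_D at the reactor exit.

0.0735 mol/dm³

Exit C_A = C_{A0}(1−X) = 6.19×0.548 = 3.392 mol/dm³.
A CSTR operates uniformly at the exit composition, giving r_D = 0.2259 and r_U = 8.372 (each k·C_A^n at C_A = 3.392).
Fraction of consumed A going to D: r_D/(r_D+r_U) = 0.02628.
C_D = 0.02628·C_{A0}·X = 0.02628×6.19×0.452 = 0.0735 mol/dm³.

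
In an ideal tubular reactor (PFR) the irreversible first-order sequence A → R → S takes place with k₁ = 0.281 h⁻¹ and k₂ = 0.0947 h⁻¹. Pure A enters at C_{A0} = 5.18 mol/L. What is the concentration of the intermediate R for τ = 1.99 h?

The intermediate concentration in a first-order A→B→C sequence is C_R = k₁C_{A0}(e^(−k₁τ) − e^(−k₂τ))/(k₂−k₁).
e^(−k₁τ) = e^(−0.281×1.99) = e^(−0.5592) = 0.5717; e^(−k₂τ) = e^(−0.1885) = 0.8282.
C_R = 0.281×5.18/(0.0947−0.281) × (0.5717−0.8282) = (-7.813)×(-0.2566) = 2.005 mol/L.

2.00 mol/L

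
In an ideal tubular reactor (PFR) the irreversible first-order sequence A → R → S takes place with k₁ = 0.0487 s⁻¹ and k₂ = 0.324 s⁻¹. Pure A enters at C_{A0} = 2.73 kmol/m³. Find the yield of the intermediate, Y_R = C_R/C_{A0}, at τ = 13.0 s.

For first-order series with pure A initially, C_R(τ) = k₁C_{A0}/(k₂−k₁)·(e^(−k₁τ) − e^(−k₂τ)).
e^(−k₁τ) = e^(−0.0487×13.0) = e^(−0.6331) = 0.5309; e^(−k₂τ) = e^(−4.212) = 0.01482.
C_R = 0.0487×2.73/(0.324−0.0487) × (0.5309−0.01482) = 0.4829×0.5161 = 0.2493 kmol/m³.
Y_R = C_R/C_{A0} = 0.2493/2.73 = 0.0913.

0.0913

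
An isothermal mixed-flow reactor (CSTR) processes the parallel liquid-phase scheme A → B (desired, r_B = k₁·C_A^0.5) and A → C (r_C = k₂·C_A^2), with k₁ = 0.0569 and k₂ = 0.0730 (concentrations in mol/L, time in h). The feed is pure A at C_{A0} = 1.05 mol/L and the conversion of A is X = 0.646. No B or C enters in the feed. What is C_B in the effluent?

Exit C_A = C_{A0}(1−X) = 1.05×0.354 = 0.3717 mol/L.
In a CSTR the entire volume is at exit conditions, so r_B = 0.0569×0.3717^0.5 = 0.03469 and r_C = 0.0730×0.3717^2 = 0.01009.
Fraction of consumed A going to B: r_B/(r_B+r_C) = 0.7748.
C_B = 0.7748·C_{A0}·X = 0.7748×1.05×0.646 = 0.526 mol/L.

0.526 mol/L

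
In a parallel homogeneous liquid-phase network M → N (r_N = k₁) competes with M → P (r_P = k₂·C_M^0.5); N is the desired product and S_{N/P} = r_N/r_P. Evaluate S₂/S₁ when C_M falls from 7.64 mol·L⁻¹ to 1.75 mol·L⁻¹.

S_{N/P} = (k₁/k₂)·C_M^-0.5, so S₂/S₁ = (C_{M,2}/C_{M,1})^-0.5.
= (1.75/7.64)^(-0.5) = (0.2291)^(-0.5) = 2.09.
Selectivity toward N rises as C_M falls — low-concentration operation is favoured.

2.09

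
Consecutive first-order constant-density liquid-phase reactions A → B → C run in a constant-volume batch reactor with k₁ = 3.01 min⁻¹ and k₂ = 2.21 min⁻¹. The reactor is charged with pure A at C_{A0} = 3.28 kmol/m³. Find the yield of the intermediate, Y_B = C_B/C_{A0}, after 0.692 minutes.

0.347

Solving the coupled first-order balances gives C_B(t) = [k₁/(k₂−k₁)]·C_{A0}·(e^(−k₁t) − e^(−k₂t)).
e^(−k₁t) = e^(−3.01×0.692) = e^(−2.083) = 0.1246; e^(−k₂t) = e^(−1.529) = 0.2167.
C_B = 3.01×3.28/(2.21−3.01) × (0.1246−0.2167) = (-12.34)×(-0.09212) = 1.137 kmol/m³.
Y_B = C_B/C_{A0} = 1.137/3.28 = 0.347.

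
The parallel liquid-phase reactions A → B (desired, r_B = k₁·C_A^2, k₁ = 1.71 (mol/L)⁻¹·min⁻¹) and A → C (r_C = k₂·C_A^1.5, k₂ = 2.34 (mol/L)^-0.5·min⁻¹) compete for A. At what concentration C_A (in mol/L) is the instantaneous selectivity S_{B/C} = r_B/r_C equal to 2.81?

S_{B/C} = (k₁/k₂)·C_A^0.5 ⇒ C_A = (S·k₂/k₁)^(2).
= (2.81×2.34/1.71)^(2) = (3.845)^(2) = 14.8 mol/L.

14.8 mol/L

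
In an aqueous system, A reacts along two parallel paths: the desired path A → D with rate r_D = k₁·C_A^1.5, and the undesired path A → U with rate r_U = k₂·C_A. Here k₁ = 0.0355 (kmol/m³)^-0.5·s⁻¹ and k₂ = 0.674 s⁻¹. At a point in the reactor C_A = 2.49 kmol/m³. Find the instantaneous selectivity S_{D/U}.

S_{D/U} = r_D/r_U = (k₁·C_A^1.5)/(k₂·C_A) = (k₁/k₂)·C_A^0.5.
= (0.0355×2.490^1.5) / (0.674×2.490) = 0.1395/1.678 = 0.0831.

0.0831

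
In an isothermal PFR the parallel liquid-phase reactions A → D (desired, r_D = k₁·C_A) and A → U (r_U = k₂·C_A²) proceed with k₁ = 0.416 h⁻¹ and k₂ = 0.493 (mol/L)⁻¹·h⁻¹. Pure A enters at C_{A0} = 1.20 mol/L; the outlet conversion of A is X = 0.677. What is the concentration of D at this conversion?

0.428 mol/L

C_A = C_{A0}(1−X) = 0.3876 mol/L.
Along a PFR/batch, dC_D/dC_A = −r_D/(r_D+r_U) = −k₁/(k₁+k₂·C_A).
Integrating from C_{A0} to C_A: C_D = (0.416/0.493)·ln[(0.416+0.493·1.20)/(0.416+0.493·0.388)] = 0.8438·ln(1.008/0.6071) = 0.4275 mol/L.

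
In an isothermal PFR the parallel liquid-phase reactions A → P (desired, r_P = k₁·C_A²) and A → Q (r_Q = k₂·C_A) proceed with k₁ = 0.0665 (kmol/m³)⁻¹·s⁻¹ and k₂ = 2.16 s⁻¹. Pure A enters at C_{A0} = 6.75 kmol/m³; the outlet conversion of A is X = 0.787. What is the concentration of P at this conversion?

0.586 kmol/m³

C_A = C_{A0}(1−X) = 1.438 kmol/m³.
Along a PFR/batch, dC_Q/dC_A = −r_Q/(r_P+r_Q) = −k₂/(k₂+k₁·C_A).
Integrating from C_{A0} to C_A: C_Q = (2.16/0.0665)·ln[(2.16+0.0665·6.75)/(2.16+0.0665·1.44)] = 32.48·ln(2.609/2.256) = 4.726 kmol/m³.
Then C_P = (C_{A0}−C_A) − C_Q = 5.312 − 4.726 = 0.5863 kmol/m³.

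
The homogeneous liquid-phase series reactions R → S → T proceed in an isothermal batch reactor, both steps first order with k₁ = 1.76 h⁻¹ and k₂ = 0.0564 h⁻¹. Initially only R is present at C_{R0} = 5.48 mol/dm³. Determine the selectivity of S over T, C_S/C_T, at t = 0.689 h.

42.6

For first-order series with pure R initially, C_S(t) = k₁C_{R0}/(k₂−k₁)·(e^(−k₁t) − e^(−k₂t)).
e^(−k₁t) = e^(−1.76×0.689) = e^(−1.213) = 0.2974; e^(−k₂t) = e^(−0.03886) = 0.9619.
C_S = 1.76×5.48/(0.0564−1.76) × (0.2974−0.9619) = (-5.661)×(-0.6645) = 3.762 mol/dm³.
C_R = C_{R0}e^(−k₁t) = 1.630 mol/dm³, so C_T = C_{R0}−C_R−C_S = 0.08832 mol/dm³; C_S/C_T = 42.6.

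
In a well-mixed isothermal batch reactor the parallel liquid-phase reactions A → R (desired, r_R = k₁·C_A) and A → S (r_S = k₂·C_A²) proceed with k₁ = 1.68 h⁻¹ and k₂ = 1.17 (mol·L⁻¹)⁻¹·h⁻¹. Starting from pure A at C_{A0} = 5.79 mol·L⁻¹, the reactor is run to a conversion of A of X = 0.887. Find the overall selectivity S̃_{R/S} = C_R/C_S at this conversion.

C_A = C_{A0}(1−X) = 0.6543 mol·L⁻¹.
Along a PFR/batch, dC_R/dC_A = −r_R/(r_R+r_S) = −k₁/(k₁+k₂·C_A).
Integrating from C_{A0} to C_A: C_R = (1.68/1.17)·ln[(1.68+1.17·5.79)/(1.68+1.17·0.654)] = 1.436·ln(8.454/2.445) = 1.781 mol·L⁻¹.
C_S = (C_{A0}−C_A)−C_R = 3.355 mol·L⁻¹; S̃_{R/S} = 1.781/3.355 = 0.531.

0.531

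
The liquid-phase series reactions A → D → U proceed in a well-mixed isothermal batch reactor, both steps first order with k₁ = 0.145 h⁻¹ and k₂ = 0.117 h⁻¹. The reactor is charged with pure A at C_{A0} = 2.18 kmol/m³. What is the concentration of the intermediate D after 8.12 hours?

For first-order series with pure A initially, C_D(t) = k₁C_{A0}/(k₂−k₁)·(e^(−k₁t) − e^(−k₂t)).
e^(−k₁t) = e^(−0.145×8.12) = e^(−1.177) = 0.3081; e^(−k₂t) = e^(−0.9500) = 0.3867.
C_D = 0.145×2.18/(0.117−0.145) × (0.3081−0.3867) = (-11.29)×(-0.07865) = 0.8879 kmol/m³.

0.888 kmol/m³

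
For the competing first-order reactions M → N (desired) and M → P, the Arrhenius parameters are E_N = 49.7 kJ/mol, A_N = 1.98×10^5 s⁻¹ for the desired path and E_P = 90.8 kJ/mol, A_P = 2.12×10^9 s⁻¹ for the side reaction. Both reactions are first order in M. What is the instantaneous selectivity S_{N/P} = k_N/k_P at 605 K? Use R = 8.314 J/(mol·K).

0.330

With equal orders, S_{N/P} = k_N/k_P = (A_N/A_P)·exp[(E_P−E_N)/(RT)].
(E_P−E_N)/(RT) = (90.8−49.7)×10³/(8.314×605) = 41100/5030 = 8.171.
k_N/k_P = (1.98×10^5/2.12×10^9)·exp(8.171) = 9.340×10^-5 × 3537 = 0.330.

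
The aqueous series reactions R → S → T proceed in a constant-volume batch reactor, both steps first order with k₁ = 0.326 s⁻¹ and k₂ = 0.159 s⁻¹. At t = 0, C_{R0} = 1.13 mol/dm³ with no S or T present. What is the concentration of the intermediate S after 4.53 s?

0.570 mol/dm³

For first-order series with pure R initially, C_S(t) = k₁C_{R0}/(k₂−k₁)·(e^(−k₁t) − e^(−k₂t)).
e^(−k₁t) = e^(−0.326×4.53) = e^(−1.477) = 0.2284; e^(−k₂t) = e^(−0.7203) = 0.4866.
C_S = 0.326×1.13/(0.159−0.326) × (0.2284−0.4866) = (-2.206)×(-0.2582) = 0.5697 mol/dm³.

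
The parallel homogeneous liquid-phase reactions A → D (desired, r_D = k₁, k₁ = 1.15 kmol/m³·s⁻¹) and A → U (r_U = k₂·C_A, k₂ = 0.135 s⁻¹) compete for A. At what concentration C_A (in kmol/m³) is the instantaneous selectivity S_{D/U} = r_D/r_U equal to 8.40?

1.01 kmol/m³

S_{D/U} = (k₁/k₂)·C_A⁻¹ ⇒ C_A = (S·k₂/k₁)^(-1).
= (8.40×0.135/1.15)^(-1) = (0.9861)^(-1) = 1.01 kmol/m³.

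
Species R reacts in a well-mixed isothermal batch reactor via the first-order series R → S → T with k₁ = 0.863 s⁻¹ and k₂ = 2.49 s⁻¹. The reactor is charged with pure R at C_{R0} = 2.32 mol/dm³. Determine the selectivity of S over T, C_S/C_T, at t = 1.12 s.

0.376

The intermediate concentration in a first-order A→B→C sequence is C_S = k₁C_{R0}(e^(−k₁t) − e^(−k₂t))/(k₂−k₁).
e^(−k₁t) = e^(−0.863×1.12) = e^(−0.9666) = 0.3804; e^(−k₂t) = e^(−2.789) = 0.06149.
C_S = 0.863×2.32/(2.49−0.863) × (0.3804−0.06149) = 1.231×0.3189 = 0.3924 mol/dm³.
C_R = C_{R0}e^(−k₁t) = 0.8825 mol/dm³, so C_T = C_{R0}−C_R−C_S = 1.045 mol/dm³; C_S/C_T = 0.376.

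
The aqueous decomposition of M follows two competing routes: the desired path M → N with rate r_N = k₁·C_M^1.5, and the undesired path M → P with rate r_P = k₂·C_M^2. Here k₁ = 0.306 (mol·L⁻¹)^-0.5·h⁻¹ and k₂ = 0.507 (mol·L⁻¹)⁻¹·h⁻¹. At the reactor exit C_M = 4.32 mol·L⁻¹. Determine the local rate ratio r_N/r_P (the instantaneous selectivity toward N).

S_{N/P} = r_N/r_P = (k₁·C_M^1.5)/(k₂·C_M^2) = (k₁/k₂)·C_M^-0.5.
= (0.306×4.320^1.5) / (0.507×4.320^2) = 2.748/9.462 = 0.290.
The undesired path is higher order in M, so low C_M (CSTR or dilute feed) favours N.

0.290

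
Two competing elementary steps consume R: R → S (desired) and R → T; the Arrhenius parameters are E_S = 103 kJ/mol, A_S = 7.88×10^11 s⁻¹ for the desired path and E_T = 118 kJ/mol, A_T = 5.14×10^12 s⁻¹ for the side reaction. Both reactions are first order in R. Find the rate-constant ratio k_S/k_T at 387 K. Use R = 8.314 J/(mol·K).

k_S/k_T = (A_S/A_T)·exp[−(E_S−E_T)/(RT)] = (A_S/A_T)·exp[(E_T−E_S)/(RT)].
(E_T−E_S)/(RT) = (118−103)×10³/(8.314×387) = 15000/3218 = 4.662.
k_S/k_T = (7.88×10^11/5.14×10^12)·exp(4.662) = 0.1533 × 105.8 = 16.2.

16.2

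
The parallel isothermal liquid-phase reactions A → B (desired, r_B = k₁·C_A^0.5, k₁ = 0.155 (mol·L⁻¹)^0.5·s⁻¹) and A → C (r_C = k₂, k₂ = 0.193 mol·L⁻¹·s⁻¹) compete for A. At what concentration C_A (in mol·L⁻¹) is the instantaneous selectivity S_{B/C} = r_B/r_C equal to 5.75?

51.3 mol·L⁻¹

S_{B/C} = (k₁/k₂)·C_A^0.5 ⇒ C_A = (S·k₂/k₁)^(2).
= (5.75×0.193/0.155)^(2) = (7.160)^(2) = 51.3 mol·L⁻¹.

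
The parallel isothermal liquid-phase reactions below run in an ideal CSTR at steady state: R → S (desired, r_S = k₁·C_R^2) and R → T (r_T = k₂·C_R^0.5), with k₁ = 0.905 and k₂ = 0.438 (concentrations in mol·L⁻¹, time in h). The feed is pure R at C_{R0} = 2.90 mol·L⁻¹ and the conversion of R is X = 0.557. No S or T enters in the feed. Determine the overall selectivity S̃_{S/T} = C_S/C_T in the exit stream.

Exit C_R = C_{R0}(1−X) = 2.90×0.443 = 1.285 mol·L⁻¹.
A CSTR operates uniformly at the exit composition, giving r_S = 1.494 and r_T = 0.4964 (each k·C_R^n at C_R = 1.285).
Overall selectivity = C_S/C_T = r_Sτ/(r_Tτ) = r_S/r_T = 3.01.

3.01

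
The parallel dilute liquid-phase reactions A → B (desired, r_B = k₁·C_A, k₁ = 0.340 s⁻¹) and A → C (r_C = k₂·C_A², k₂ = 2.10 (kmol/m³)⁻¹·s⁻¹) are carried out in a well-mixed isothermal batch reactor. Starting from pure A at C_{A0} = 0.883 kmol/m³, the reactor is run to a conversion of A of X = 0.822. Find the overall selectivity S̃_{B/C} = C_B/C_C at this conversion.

0.360

C_A = C_{A0}(1−X) = 0.1572 kmol/m³.
Along a PFR/batch, dC_B/dC_A = −r_B/(r_B+r_C) = −k₁/(k₁+k₂·C_A).
Integrating from C_{A0} to C_A: C_B = (0.340/2.10)·ln[(0.340+2.10·0.883)/(0.340+2.10·0.157)] = 0.1619·ln(2.194/0.6701) = 0.1921 kmol/m³.
C_C = (C_{A0}−C_A)−C_B = 0.5338 kmol/m³; S̃_{B/C} = 0.1921/0.5338 = 0.360.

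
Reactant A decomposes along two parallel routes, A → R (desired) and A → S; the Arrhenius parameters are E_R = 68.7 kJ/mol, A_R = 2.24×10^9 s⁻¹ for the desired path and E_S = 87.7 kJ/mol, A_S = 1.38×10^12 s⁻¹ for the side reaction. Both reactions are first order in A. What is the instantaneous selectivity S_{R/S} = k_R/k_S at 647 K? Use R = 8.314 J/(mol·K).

With equal orders, S_{R/S} = k_R/k_S = (A_R/A_S)·exp[(E_S−E_R)/(RT)].
(E_S−E_R)/(RT) = (87.7−68.7)×10³/(8.314×647) = 19000/5379 = 3.532.
k_R/k_S = (2.24×10^9/1.38×10^12)·exp(3.532) = 0.001623 × 34.20 = 0.0555.
Since E_R < E_S, lowering the temperature improves selectivity toward R.

0.0555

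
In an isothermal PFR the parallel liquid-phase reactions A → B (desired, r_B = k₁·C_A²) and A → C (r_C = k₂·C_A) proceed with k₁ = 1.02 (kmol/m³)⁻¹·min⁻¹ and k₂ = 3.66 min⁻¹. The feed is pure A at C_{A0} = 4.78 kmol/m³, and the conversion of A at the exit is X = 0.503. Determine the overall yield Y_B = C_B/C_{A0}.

C_A = C_{A0}(1−X) = 2.376 kmol/m³.
Along a PFR/batch, dC_C/dC_A = −r_C/(r_B+r_C) = −k₂/(k₂+k₁·C_A).
Integrating from C_{A0} to C_A: C_C = (3.66/1.02)·ln[(3.66+1.02·4.78)/(3.66+1.02·2.38)] = 3.588·ln(8.536/6.083) = 1.215 kmol/m³.
Then C_B = (C_{A0}−C_A) − C_C = 2.404 − 1.215 = 1.189 kmol/m³.
Y_B = C_B/C_{A0} = 1.189/4.78 = 0.249.

0.249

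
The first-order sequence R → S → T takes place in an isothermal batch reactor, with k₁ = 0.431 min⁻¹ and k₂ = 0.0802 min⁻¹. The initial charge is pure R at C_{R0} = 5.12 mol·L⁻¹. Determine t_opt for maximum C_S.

4.79 min

For first-order series the maximum of C_S occurs at t_opt = ln(k₂/k₁)/(k₂−k₁).
= ln(0.0802/0.431)/(0.0802−0.431) = ln(0.1861)/-0.3508 = -1.682/-0.3508 = 4.79 min.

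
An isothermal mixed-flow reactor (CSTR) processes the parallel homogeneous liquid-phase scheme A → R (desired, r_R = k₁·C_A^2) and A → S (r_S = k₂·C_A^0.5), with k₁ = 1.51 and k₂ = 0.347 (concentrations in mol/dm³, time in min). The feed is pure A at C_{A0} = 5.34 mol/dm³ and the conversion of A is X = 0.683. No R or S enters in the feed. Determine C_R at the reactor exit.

Exit C_A = C_{A0}(1−X) = 5.34×0.317 = 1.693 mol/dm³.
In a CSTR the entire volume is at exit conditions, so r_R = 1.51×1.693^2 = 4.327 and r_S = 0.347×1.693^0.5 = 0.4515.
Fraction of consumed A going to R: r_R/(r_R+r_S) = 0.9055.
C_R = 0.9055·C_{A0}·X = 0.9055×5.34×0.683 = 3.30 mol/dm³.

3.30 mol/dm³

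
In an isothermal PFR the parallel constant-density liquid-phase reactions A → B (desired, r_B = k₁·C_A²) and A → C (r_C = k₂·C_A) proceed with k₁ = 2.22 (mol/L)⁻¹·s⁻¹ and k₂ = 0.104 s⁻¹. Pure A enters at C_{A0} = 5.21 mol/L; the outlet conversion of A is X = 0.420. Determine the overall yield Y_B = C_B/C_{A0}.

0.415

C_A = C_{A0}(1−X) = 3.022 mol/L.
Along a PFR/batch, dC_C/dC_A = −r_C/(r_B+r_C) = −k₂/(k₂+k₁·C_A).
Integrating from C_{A0} to C_A: C_C = (0.104/2.22)·ln[(0.104+2.22·5.21)/(0.104+2.22·3.02)] = 0.04685·ln(11.67/6.812) = 0.02522 mol/L.
Then C_B = (C_{A0}−C_A) − C_C = 2.188 − 0.02522 = 2.163 mol/L.
Y_B = C_B/C_{A0} = 2.163/5.21 = 0.415.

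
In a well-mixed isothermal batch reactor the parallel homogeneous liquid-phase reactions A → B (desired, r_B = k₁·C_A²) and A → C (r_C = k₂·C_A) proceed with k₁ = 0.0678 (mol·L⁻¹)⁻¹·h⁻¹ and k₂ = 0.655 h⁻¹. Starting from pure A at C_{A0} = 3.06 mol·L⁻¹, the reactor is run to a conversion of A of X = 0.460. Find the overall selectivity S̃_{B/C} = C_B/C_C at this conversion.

C_A = C_{A0}(1−X) = 1.652 mol·L⁻¹.
Along a PFR/batch, dC_C/dC_A = −r_C/(r_B+r_C) = −k₂/(k₂+k₁·C_A).
Integrating from C_{A0} to C_A: C_C = (0.655/0.0678)·ln[(0.655+0.0678·3.06)/(0.655+0.0678·1.65)] = 9.661·ln(0.8625/0.7670) = 1.133 mol·L⁻¹.
Then C_B = (C_{A0}−C_A) − C_C = 1.408 − 1.133 = 0.2747 mol·L⁻¹.
S̃_{B/C} = C_B/C_C = 0.2747/1.133 = 0.242.

0.242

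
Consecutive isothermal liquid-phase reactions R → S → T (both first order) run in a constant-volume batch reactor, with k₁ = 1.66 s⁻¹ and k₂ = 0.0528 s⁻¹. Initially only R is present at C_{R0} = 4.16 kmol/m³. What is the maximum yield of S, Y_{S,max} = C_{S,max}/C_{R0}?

0.893

At the optimum, C_{S,max}/C_{R0} = (k₁/k₂)^[k₂/(k₂−k₁)].
= (1.66/0.0528)^(0.0528/(0.0528−1.66)) = (31.44)^(-0.03285) = 0.8929.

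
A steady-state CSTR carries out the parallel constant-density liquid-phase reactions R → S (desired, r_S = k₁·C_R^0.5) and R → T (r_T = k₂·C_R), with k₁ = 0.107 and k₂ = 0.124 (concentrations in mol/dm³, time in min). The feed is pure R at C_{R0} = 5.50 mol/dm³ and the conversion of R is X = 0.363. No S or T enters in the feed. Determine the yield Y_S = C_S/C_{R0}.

Exit C_R = C_{R0}(1−X) = 5.50×0.637 = 3.503 mol/dm³.
In a CSTR the entire volume is at exit conditions, so r_S = 0.107×3.503^0.5 = 0.2003 and r_T = 0.124×3.503 = 0.4344.
Fraction of consumed R going to S: r_S/(r_S+r_T) = 0.3155.
C_S = 0.3155·C_{R0}·X = 0.3155×5.50×0.363 = 0.630 mol/dm³; Y_S = C_S/C_{R0} = 0.115.

0.115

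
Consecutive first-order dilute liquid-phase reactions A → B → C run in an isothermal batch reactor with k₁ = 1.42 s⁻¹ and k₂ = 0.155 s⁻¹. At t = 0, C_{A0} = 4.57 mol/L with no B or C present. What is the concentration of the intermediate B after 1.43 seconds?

For first-order series with pure A initially, C_B(t) = k₁C_{A0}/(k₂−k₁)·(e^(−k₁t) − e^(−k₂t)).
e^(−k₁t) = e^(−1.42×1.43) = e^(−2.031) = 0.1313; e^(−k₂t) = e^(−0.2216) = 0.8012.
C_B = 1.42×4.57/(0.155−1.42) × (0.1313−0.8012) = (-5.130)×(-0.6699) = 3.437 mol/L.

3.44 mol/L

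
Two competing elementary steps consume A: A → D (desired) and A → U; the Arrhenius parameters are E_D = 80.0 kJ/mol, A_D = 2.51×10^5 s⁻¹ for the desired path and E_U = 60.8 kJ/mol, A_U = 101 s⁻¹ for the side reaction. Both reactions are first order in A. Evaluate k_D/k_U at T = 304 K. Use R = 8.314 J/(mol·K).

With equal orders, S_{D/U} = k_D/k_U = (A_D/A_U)·exp[(E_U−E_D)/(RT)].
(E_U−E_D)/(RT) = (60.8−80.0)×10³/(8.314×304) = -19200/2527 = -7.597.
k_D/k_U = (2.51×10^5/101)·exp(-7.597) = 2485 × 5.022×10^-4 = 1.25.
Since E_D > E_U, raising the temperature improves selectivity toward D.

1.25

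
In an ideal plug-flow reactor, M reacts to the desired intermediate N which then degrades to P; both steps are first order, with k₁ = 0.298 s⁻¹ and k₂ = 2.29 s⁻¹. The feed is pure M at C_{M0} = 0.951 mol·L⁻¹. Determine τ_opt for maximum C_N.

Setting dC_N/dτ = 0 gives τ_opt = ln(k₂/k₁)/(k₂−k₁).
= ln(2.29/0.298)/(2.29−0.298) = ln(7.685)/1.992 = 2.039/1.992 = 1.02 s.

1.02 s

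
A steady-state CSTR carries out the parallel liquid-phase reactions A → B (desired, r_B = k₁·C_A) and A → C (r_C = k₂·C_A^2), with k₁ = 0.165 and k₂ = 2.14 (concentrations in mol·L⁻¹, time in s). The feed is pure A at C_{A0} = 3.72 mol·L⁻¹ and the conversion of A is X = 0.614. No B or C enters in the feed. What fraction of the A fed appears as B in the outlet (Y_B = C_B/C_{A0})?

Exit C_A = C_{A0}(1−X) = 3.72×0.386 = 1.436 mol·L⁻¹.
A CSTR operates uniformly at the exit composition, giving r_B = 0.2369 and r_C = 4.412 (each k·C_A^n at C_A = 1.436).
Fraction of consumed A going to B: r_B/(r_B+r_C) = 0.05096.
C_B = 0.05096·C_{A0}·X = 0.05096×3.72×0.614 = 0.116 mol·L⁻¹; Y_B = C_B/C_{A0} = 0.0313.

0.0313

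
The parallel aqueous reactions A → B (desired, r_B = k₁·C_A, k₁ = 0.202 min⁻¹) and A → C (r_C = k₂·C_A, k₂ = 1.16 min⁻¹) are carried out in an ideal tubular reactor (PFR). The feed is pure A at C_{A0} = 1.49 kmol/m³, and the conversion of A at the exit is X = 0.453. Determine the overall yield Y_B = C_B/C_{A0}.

0.0672

C_A = C_{A0}(1−X) = 0.8150 kmol/m³.
Both paths are first order in A, so the instantaneous fraction to B is constant: dC_B/d(−C_A) = k₁/(k₁+k₂) = 0.1483.
C_B = 0.1483·(C_{A0}−C_A) = 0.1483×0.6750 = 0.100 kmol/m³.
Y_B = C_B/C_{A0} = 0.1001/1.49 = 0.0672.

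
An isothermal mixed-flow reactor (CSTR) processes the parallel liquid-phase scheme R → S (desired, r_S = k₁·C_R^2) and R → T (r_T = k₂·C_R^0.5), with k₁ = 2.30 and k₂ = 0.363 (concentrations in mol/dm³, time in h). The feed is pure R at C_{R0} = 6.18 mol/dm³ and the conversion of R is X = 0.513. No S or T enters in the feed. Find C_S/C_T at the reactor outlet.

Exit C_R = C_{R0}(1−X) = 6.18×0.487 = 3.010 mol/dm³.
A CSTR operates uniformly at the exit composition, giving r_S = 20.83 and r_T = 0.6297 (each k·C_R^n at C_R = 3.010).
Overall selectivity = C_S/C_T = r_Sτ/(r_Tτ) = r_S/r_T = 33.1.

33.1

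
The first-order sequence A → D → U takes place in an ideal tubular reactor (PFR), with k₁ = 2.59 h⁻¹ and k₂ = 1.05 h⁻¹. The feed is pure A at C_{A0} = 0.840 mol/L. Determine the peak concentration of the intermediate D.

0.454 mol/L

Evaluating C_D at τ_opt = ln(k₂/k₁)/(k₂−k₁) gives C_{D,max}/C_{A0} = (k₁/k₂)^[k₂/(k₂−k₁)].
= (2.59/1.05)^(1.05/(1.05−2.59)) = (2.467)^(-0.6818) = 0.5403.
C_{D,max} = 0.5403×0.840 = 0.454 mol/L.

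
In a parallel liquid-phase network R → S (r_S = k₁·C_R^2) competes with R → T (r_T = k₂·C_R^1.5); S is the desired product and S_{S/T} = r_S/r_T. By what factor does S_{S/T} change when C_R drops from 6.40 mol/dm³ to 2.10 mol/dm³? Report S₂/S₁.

S_{S/T} = (k₁/k₂)·C_R^0.5, so S₂/S₁ = (C_{R,2}/C_{R,1})^0.5.
= (2.10/6.40)^0.5 = (0.3281)^0.5 = 0.573.

0.573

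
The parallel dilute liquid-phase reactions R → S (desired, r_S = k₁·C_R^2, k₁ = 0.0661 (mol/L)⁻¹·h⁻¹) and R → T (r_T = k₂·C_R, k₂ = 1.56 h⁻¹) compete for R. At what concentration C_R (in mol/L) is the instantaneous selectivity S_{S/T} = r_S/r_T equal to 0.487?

S_{S/T} = (k₁/k₂)·C_R ⇒ C_R = S·k₂/k₁.
= 0.487×1.56/0.0661 = 11.5 mol/L.

11.5 mol/L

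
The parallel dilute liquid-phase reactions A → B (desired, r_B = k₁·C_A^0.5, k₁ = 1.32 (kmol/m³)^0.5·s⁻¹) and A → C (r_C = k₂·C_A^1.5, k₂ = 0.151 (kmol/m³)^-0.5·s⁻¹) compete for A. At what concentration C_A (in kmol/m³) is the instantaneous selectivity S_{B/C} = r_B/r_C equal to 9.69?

S_{B/C} = (k₁/k₂)·C_A⁻¹ ⇒ C_A = (S·k₂/k₁)^(-1).
= (9.69×0.151/1.32)^(-1) = (1.108)^(-1) = 0.902 kmol/m³.

0.902 kmol/m³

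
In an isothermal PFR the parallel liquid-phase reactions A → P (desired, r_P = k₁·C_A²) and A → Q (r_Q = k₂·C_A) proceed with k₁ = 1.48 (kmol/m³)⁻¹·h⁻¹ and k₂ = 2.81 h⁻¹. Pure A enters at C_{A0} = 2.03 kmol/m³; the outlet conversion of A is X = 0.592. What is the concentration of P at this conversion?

C_A = C_{A0}(1−X) = 0.8282 kmol/m³.
Along a PFR/batch, dC_Q/dC_A = −r_Q/(r_P+r_Q) = −k₂/(k₂+k₁·C_A).
Integrating from C_{A0} to C_A: C_Q = (2.81/1.48)·ln[(2.81+1.48·2.03)/(2.81+1.48·0.828)] = 1.899·ln(5.814/4.036) = 0.6933 kmol/m³.
Then C_P = (C_{A0}−C_A) − C_Q = 1.202 − 0.6933 = 0.5085 kmol/m³.

0.508 kmol/m³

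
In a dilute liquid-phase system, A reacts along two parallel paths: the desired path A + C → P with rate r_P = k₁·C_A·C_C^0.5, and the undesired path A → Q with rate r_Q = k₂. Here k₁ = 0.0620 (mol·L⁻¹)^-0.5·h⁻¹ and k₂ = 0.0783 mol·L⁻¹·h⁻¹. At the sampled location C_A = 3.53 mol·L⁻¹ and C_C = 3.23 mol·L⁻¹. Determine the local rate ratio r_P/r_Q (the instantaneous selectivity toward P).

S_{P/Q} = r_P/r_Q = (k₁·C_A·C_C^0.5)/(k₂) = (k₁/k₂)·C_A·C_C^0.5.
= (0.0620×3.530×3.230^0.5) / (0.0783) = 0.3933/0.07830 = 5.02.
Since the desired path is higher order in A, keeping C_A high (PFR or concentrated feed) favours P.

5.02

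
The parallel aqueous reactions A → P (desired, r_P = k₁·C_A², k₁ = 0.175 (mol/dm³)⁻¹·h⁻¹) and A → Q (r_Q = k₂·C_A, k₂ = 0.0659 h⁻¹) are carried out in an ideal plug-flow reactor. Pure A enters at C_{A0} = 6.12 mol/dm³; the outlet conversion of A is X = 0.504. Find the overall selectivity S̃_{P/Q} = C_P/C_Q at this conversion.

11.7

C_A = C_{A0}(1−X) = 3.036 mol/dm³.
Along a PFR/batch, dC_Q/dC_A = −r_Q/(r_P+r_Q) = −k₂/(k₂+k₁·C_A).
Integrating from C_{A0} to C_A: C_Q = (0.0659/0.175)·ln[(0.0659+0.175·6.12)/(0.0659+0.175·3.04)] = 0.3766·ln(1.137/0.5971) = 0.2425 mol/dm³.
Then C_P = (C_{A0}−C_A) − C_Q = 3.084 − 0.2425 = 2.842 mol/dm³.
S̃_{P/Q} = C_P/C_Q = 2.842/0.2425 = 11.7.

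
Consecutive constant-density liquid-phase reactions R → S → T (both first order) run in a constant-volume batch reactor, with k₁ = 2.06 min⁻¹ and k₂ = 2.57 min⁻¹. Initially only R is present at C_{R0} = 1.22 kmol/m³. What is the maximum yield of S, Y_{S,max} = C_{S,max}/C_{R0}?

0.328

Evaluating C_S at t_opt = ln(k₂/k₁)/(k₂−k₁) gives C_{S,max}/C_{R0} = (k₁/k₂)^[k₂/(k₂−k₁)].
= (2.06/2.57)^(2.57/(2.57−2.06)) = (0.8016)^(5.039) = 0.3280.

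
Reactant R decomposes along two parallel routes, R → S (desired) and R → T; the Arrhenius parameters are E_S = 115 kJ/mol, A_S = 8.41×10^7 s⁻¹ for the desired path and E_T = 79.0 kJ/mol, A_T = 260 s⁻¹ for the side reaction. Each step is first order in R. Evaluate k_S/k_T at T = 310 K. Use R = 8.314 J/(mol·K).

0.278

k_S/k_T = (A_S/A_T)·exp[−(E_S−E_T)/(RT)] = (A_S/A_T)·exp[(E_T−E_S)/(RT)].
(E_T−E_S)/(RT) = (79.0−115)×10³/(8.314×310) = -36000/2577 = -13.97.
k_S/k_T = (8.41×10^7/260)·exp(-13.97) = 3.235×10^5 × 8.587×10^-7 = 0.278.
Since E_S > E_T, raising the temperature improves selectivity toward S.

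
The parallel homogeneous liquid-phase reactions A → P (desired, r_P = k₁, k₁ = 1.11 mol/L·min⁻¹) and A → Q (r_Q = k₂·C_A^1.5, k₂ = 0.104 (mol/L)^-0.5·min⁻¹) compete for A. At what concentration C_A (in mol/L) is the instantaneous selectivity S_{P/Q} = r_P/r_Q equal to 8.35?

S_{P/Q} = (k₁/k₂)·C_A^-1.5 ⇒ C_A = (S·k₂/k₁)^(1/(-1.5)).
= (8.35×0.104/1.11)^(-0.6667) = (0.7823)^(-0.6667) = 1.18 mol/L.

1.18 mol/L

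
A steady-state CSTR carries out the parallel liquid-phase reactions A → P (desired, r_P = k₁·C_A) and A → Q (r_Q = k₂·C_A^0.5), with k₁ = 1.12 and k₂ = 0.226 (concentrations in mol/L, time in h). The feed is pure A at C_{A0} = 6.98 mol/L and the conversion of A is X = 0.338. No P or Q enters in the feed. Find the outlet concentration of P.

2.16 mol/L

Exit C_A = C_{A0}(1−X) = 6.98×0.662 = 4.621 mol/L.
In a CSTR the entire volume is at exit conditions, so r_P = 1.12×4.621 = 5.175 and r_Q = 0.226×4.621^0.5 = 0.4858.
Fraction of consumed A going to P: r_P/(r_P+r_Q) = 0.9142.
C_P = 0.9142·C_{A0}·X = 0.9142×6.98×0.338 = 2.16 mol/L.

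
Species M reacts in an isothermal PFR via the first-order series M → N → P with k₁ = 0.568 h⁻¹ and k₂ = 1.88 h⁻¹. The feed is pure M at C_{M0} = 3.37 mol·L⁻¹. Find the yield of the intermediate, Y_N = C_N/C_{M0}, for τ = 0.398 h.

0.140

Solving the coupled first-order balances gives C_N(τ) = [k₁/(k₂−k₁)]·C_{M0}·(e^(−k₁τ) − e^(−k₂τ)).
e^(−k₁τ) = e^(−0.568×0.398) = e^(−0.2261) = 0.7977; e^(−k₂τ) = e^(−0.7482) = 0.4732.
C_N = 0.568×3.37/(1.88−0.568) × (0.7977−0.4732) = 1.459×0.3245 = 0.4734 mol·L⁻¹.
Y_N = C_N/C_{M0} = 0.4734/3.37 = 0.140.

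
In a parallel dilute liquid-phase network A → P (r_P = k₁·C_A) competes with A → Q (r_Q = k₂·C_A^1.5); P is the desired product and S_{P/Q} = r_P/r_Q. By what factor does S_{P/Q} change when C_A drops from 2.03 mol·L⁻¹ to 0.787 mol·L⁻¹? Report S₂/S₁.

1.61

S_{P/Q} = (k₁/k₂)·C_A^-0.5, so S₂/S₁ = (C_{A,2}/C_{A,1})^-0.5.
= (0.787/2.03)^(-0.5) = (0.3877)^(-0.5) = 1.61.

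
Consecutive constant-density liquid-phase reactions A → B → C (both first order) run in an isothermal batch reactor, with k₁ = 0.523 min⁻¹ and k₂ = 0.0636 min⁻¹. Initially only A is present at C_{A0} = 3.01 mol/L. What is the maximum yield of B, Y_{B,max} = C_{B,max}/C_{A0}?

0.747

At the optimum, C_{B,max}/C_{A0} = (k₁/k₂)^[k₂/(k₂−k₁)].
= (0.523/0.0636)^(0.0636/(0.0636−0.523)) = (8.223)^(-0.1384) = 0.7470.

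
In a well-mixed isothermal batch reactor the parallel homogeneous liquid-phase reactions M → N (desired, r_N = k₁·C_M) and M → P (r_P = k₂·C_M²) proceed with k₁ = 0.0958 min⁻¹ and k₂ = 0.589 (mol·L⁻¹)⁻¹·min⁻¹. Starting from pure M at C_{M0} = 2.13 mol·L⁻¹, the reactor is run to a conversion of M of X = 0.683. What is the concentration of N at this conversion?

C_M = C_{M0}(1−X) = 0.6752 mol·L⁻¹.
Along a PFR/batch, dC_N/dC_M = −r_N/(r_N+r_P) = −k₁/(k₁+k₂·C_M).
Integrating from C_{M0} to C_M: C_N = (0.0958/0.589)·ln[(0.0958+0.589·2.13)/(0.0958+0.589·0.675)] = 0.1626·ln(1.350/0.4935) = 0.1637 mol·L⁻¹.

0.164 mol·L⁻¹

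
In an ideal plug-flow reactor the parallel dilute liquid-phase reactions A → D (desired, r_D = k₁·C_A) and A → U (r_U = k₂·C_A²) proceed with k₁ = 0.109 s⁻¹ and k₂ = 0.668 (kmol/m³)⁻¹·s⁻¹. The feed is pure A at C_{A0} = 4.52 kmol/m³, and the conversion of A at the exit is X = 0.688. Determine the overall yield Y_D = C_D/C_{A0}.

C_A = C_{A0}(1−X) = 1.410 kmol/m³.
Along a PFR/batch, dC_D/dC_A = −r_D/(r_D+r_U) = −k₁/(k₁+k₂·C_A).
Integrating from C_{A0} to C_A: C_D = (0.109/0.668)·ln[(0.109+0.668·4.52)/(0.109+0.668·1.41)] = 0.1632·ln(3.128/1.051) = 0.1780 kmol/m³.
Y_D = C_D/C_{A0} = 0.1780/4.52 = 0.0394.

0.0394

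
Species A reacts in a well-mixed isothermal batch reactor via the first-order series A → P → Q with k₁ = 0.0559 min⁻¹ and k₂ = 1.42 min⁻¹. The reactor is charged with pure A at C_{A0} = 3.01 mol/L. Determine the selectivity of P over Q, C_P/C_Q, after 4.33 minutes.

0.175

For first-order series with pure A initially, C_P(t) = k₁C_{A0}/(k₂−k₁)·(e^(−k₁t) − e^(−k₂t)).
e^(−k₁t) = e^(−0.0559×4.33) = e^(−0.2420) = 0.7850; e^(−k₂t) = e^(−6.149) = 0.002136.
C_P = 0.0559×3.01/(1.42−0.0559) × (0.7850−0.002136) = 0.1233×0.7829 = 0.09657 mol/L.
C_A = C_{A0}e^(−k₁t) = 2.363 mol/L, so C_Q = C_{A0}−C_A−C_P = 0.5505 mol/L; C_P/C_Q = 0.175.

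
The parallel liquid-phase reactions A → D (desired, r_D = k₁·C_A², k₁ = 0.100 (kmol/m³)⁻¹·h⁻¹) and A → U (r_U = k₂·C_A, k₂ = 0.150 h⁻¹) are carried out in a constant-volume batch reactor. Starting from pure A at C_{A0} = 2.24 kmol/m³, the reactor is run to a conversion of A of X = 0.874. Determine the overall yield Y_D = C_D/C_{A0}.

C_A = C_{A0}(1−X) = 0.2822 kmol/m³.
Along a PFR/batch, dC_U/dC_A = −r_U/(r_D+r_U) = −k₂/(k₂+k₁·C_A).
Integrating from C_{A0} to C_A: C_U = (0.150/0.100)·ln[(0.150+0.100·2.24)/(0.150+0.100·0.282)] = 1.500·ln(0.3740/0.1782) = 1.112 kmol/m³.
Then C_D = (C_{A0}−C_A) − C_U = 1.958 − 1.112 = 0.8459 kmol/m³.
Y_D = C_D/C_{A0} = 0.8459/2.24 = 0.378.

0.378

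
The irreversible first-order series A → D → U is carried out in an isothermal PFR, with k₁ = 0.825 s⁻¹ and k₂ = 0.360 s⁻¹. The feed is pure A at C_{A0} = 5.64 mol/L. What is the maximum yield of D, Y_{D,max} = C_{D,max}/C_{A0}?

0.526

For a first-order series the maximum intermediate yield is C_{D,max}/C_{A0} = (k₁/k₂)^[k₂/(k₂−k₁)].
= (0.825/0.360)^(0.360/(0.360−0.825)) = (2.292)^(-0.7742) = 0.5262.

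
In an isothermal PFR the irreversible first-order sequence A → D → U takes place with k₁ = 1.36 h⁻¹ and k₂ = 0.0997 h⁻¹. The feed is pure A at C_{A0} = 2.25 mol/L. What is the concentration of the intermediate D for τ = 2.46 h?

The intermediate concentration in a first-order A→B→C sequence is C_D = k₁C_{A0}(e^(−k₁τ) − e^(−k₂τ))/(k₂−k₁).
e^(−k₁τ) = e^(−1.36×2.46) = e^(−3.346) = 0.03524; e^(−k₂τ) = e^(−0.2453) = 0.7825.
C_D = 1.36×2.25/(0.0997−1.36) × (0.03524−0.7825) = (-2.428)×(-0.7473) = 1.814 mol/L.

1.81 mol/L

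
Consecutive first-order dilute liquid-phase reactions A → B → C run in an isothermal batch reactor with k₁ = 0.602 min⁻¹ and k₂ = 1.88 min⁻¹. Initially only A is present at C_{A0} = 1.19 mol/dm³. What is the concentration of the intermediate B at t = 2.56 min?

For first-order series with pure A initially, C_B(t) = k₁C_{A0}/(k₂−k₁)·(e^(−k₁t) − e^(−k₂t)).
e^(−k₁t) = e^(−0.602×2.56) = e^(−1.541) = 0.2141; e^(−k₂t) = e^(−4.813) = 0.008125.
C_B = 0.602×1.19/(1.88−0.602) × (0.2141−0.008125) = 0.5605×0.2060 = 0.1155 mol/dm³.

0.115 mol/dm³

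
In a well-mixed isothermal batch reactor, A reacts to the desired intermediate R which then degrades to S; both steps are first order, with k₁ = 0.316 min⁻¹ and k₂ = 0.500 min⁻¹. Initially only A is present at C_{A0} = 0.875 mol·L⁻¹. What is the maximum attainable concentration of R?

For a first-order series the maximum intermediate yield is C_{R,max}/C_{A0} = (k₁/k₂)^[k₂/(k₂−k₁)].
= (0.316/0.500)^(0.500/(0.500−0.316)) = (0.6320)^(2.717) = 0.2874.
C_{R,max} = 0.2874×0.875 = 0.251 mol·L⁻¹.

0.251 mol·L⁻¹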